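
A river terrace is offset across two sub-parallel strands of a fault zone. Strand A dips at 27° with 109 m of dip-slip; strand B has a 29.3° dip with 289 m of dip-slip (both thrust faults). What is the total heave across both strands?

heave_A = 109 × cos(27°) = 97.12 m
heave_B = 289 × cos(29.3°) = 252 m
total = 97.12 + 252 = 349 m

349 m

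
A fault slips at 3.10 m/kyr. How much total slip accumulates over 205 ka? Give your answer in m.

636 m

slip = rate × time = 3.10 m/kyr × 205 ka = 636 m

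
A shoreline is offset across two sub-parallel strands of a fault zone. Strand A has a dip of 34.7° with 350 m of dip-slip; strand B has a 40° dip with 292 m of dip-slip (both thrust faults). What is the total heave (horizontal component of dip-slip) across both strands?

heave_A = 350 × cos(34.7°) = 287.8 m
heave_B = 292 × cos(40°) = 223.7 m
total = 287.8 + 223.7 = 511 m

511 m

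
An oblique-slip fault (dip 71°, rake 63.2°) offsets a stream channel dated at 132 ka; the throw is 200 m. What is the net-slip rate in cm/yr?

0.180 cm/yr

dip-slip = throw / sin(dip) = 200 / sin(71°) = 211.5 m
net slip = dip-slip / sin(rake) = 211.5 / sin(63.2°) = 237 m
rate = 237 m / 132 ka = 0.00180 m/yr = 0.180 cm/yr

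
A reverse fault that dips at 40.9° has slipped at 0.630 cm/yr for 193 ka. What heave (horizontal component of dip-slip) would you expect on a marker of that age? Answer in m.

dip-slip = rate × time = 0.630 cm/yr × 193 ka = 1216 m
heave = dip-slip × cos(dip) = 1216 × cos(40.9°) = 919 m

919 m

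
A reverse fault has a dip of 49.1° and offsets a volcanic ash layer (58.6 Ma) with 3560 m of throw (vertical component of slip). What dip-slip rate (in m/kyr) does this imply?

0.0804 m/kyr

dip-slip = throw / sin(dip) = 3560 m / sin(49.1°) = 4710 m
rate = 4710 m / 58.6 Ma = 0.0000804 m/yr = 0.0804 m/kyr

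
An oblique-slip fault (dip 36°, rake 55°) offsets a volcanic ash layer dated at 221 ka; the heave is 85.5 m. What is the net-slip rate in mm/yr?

dip-slip = heave / cos(dip) = 85.5 / cos(36°) = 105.7 m
net slip = dip-slip / sin(rake) = 105.7 / sin(55°) = 129 m
rate = 129 m / 221 ka = 0.000584 m/yr = 0.584 mm/yr

0.584 mm/yr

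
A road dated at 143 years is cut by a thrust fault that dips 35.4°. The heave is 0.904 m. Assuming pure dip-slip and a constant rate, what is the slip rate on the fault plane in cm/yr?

0.776 cm/yr

dip-slip = heave / cos(dip) = 0.904 m / cos(35.4°) = 1.109 m
rate = 1.109 m / 143 years = 0.00776 m/yr = 0.776 cm/yr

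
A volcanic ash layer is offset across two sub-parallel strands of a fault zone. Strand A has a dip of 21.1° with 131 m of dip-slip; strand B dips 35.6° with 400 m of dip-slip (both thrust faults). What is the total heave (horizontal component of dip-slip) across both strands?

447 m

heave_A = 131 × cos(21.1°) = 122.2 m
heave_B = 400 × cos(35.6°) = 325.2 m
total = 122.2 + 325.2 = 447 m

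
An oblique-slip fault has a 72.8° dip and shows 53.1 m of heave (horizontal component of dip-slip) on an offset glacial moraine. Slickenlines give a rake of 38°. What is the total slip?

dip-slip = heave / cos(dip) = 53.1 / cos(72.8°) = 179.6 m
net slip = dip-slip / sin(rake) = 179.6 / sin(38°) = 292 m

292 m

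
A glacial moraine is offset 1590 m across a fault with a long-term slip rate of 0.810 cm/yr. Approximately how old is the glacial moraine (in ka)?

age = offset / rate = 1590 m / (0.810 cm/yr) = 196000 yr = 196 ka

196 ka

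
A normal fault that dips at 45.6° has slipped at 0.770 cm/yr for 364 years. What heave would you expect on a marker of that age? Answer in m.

1.96 m

dip-slip = rate × time = 0.770 cm/yr × 364 years = 2.803 m
heave = dip-slip × cos(dip) = 2.803 × cos(45.6°) = 1.96 m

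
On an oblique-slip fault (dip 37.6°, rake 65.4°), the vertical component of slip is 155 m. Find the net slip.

dip-slip = throw / sin(dip) = 155 / sin(37.6°) = 254 m
net slip = dip-slip / sin(rake) = 254 / sin(65.4°) = 279 m

279 m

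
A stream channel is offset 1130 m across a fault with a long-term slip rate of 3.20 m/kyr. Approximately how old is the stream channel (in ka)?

353 ka

age = offset / rate = 1130 m / (3.20 m/kyr) = 353000 yr = 353 ka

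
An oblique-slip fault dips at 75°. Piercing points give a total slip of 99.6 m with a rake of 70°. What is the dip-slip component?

93.6 m

dip-slip = net slip × sin(rake) = 99.6 m × sin(70°) = 93.6 m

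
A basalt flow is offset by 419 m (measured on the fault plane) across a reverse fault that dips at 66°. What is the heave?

170 m

heave = dip-slip × cos(dip) = 419 m × cos(66°) = 170 m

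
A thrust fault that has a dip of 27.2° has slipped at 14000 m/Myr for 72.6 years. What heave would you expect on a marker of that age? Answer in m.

dip-slip = rate × time = 14000 m/Myr × 72.6 years = 1.016 m
heave = dip-slip × cos(dip) = 1.016 × cos(27.2°) = 0.904 m

0.904 m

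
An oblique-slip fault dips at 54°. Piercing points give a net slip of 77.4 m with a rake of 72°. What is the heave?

dip-slip = net slip × sin(rake) = 77.4 m × sin(72°) = 73.61 m
heave = dip-slip × cos(dip) = 73.61 × cos(54°) = 43.3 m

43.3 m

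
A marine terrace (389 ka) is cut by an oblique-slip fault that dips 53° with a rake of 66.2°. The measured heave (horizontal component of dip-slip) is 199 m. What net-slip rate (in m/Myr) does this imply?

929 m/Myr

dip-slip = heave / cos(dip) = 199 / cos(53°) = 330.7 m
net slip = dip-slip / sin(rake) = 330.7 / sin(66.2°) = 361.4 m
rate = 361.4 m / 389 ka = 0.000929 m/yr = 929 m/Myr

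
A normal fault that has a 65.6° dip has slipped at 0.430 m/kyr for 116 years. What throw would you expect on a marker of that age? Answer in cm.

dip-slip = rate × time = 0.430 m/kyr × 116 years = 0.04988 m
throw = dip-slip × sin(dip) = 0.04988 × sin(65.6°) = 0.0454 m = 4.54 cm

4.54 cm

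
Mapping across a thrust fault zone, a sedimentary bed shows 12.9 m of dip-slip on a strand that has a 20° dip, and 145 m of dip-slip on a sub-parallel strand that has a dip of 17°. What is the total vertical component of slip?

46.8 m

throw_A = 12.9 × sin(20°) = 4.412 m
throw_B = 145 × sin(17°) = 42.39 m
total = 4.412 + 42.39 = 46.8 m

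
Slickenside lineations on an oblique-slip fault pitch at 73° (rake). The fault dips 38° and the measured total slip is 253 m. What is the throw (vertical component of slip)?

149 m

dip-slip = net slip × sin(rake) = 253 m × sin(73°) = 241.9 m
throw = dip-slip × sin(dip) = 241.9 × sin(38°) = 149 m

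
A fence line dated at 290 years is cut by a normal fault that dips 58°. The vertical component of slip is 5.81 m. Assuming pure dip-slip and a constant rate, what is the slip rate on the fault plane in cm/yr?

2.36 cm/yr

dip-slip = throw / sin(dip) = 5.81 m / sin(58°) = 6.851 m
rate = 6.851 m / 290 years = 0.0236 m/yr = 2.36 cm/yr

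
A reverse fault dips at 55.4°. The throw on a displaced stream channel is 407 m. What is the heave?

281 m

heave = throw / tan(dip) = 407 / tan(55.4°) = 281 m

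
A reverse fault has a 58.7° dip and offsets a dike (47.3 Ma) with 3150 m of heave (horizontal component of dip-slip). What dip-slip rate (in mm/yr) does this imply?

dip-slip = heave / cos(dip) = 3150 m / cos(58.7°) = 6063 m
rate = 6063 m / 47.3 Ma = 0.000128 m/yr = 0.128 mm/yr

0.128 mm/yr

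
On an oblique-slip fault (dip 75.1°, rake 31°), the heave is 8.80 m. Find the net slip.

66.4 m

dip-slip = heave / cos(dip) = 8.80 / cos(75.1°) = 34.22 m
net slip = dip-slip / sin(rake) = 34.22 / sin(31°) = 66.4 m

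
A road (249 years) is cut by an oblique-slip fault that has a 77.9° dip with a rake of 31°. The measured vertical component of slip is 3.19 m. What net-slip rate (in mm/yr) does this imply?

dip-slip = throw / sin(dip) = 3.19 / sin(77.9°) = 3.262 m
net slip = dip-slip / sin(rake) = 3.262 / sin(31°) = 6.334 m
rate = 6.334 m / 249 years = 0.0254 m/yr = 25.4 mm/yr

25.4 mm/yr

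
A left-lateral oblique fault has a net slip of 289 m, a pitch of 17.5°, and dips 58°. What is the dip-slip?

dip-slip = net slip × sin(rake) = 289 m × sin(17.5°) = 86.9 m

86.9 m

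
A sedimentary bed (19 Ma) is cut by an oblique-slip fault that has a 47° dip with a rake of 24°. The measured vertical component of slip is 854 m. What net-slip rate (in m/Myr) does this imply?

151 m/Myr

dip-slip = throw / sin(dip) = 854 / sin(47°) = 1168 m
net slip = dip-slip / sin(rake) = 1168 / sin(24°) = 2871 m
rate = 2871 m / 19 Ma = 0.000151 m/yr = 151 m/Myr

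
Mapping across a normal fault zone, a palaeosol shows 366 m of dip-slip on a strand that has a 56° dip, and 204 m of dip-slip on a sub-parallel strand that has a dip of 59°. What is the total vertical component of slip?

478 m

throw_A = 366 × sin(56°) = 303.4 m
throw_B = 204 × sin(59°) = 174.9 m
total = 303.4 + 174.9 = 478 m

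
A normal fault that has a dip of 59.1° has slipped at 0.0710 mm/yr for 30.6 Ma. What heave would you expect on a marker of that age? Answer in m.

dip-slip = rate × time = 0.0710 mm/yr × 30.6 Ma = 2173 m
heave = dip-slip × cos(dip) = 2173 × cos(59.1°) = 1120 m

1120 m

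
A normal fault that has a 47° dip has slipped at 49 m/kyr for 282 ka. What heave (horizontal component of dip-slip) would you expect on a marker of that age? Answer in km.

dip-slip = rate × time = 49 m/kyr × 282 ka = 13820 m
heave = dip-slip × cos(dip) = 13820 × cos(47°) = 9420 m = 9.42 km

9.42 km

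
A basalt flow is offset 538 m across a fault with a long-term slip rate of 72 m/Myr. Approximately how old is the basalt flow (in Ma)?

age = offset / rate = 538 m / (72 m/Myr) = 7.47e+06 yr = 7.47 Ma

7.47 Ma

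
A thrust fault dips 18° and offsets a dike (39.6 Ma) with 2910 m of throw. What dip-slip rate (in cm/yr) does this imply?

0.0238 cm/yr

dip-slip = throw / sin(dip) = 2910 m / sin(18°) = 9417 m
rate = 9417 m / 39.6 Ma = 0.000238 m/yr = 0.0238 cm/yr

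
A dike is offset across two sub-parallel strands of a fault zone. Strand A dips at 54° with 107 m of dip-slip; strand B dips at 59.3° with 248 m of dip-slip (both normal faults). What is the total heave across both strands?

heave_A = 107 × cos(54°) = 62.89 m
heave_B = 248 × cos(59.3°) = 126.6 m
total = 62.89 + 126.6 = 190 m

190 m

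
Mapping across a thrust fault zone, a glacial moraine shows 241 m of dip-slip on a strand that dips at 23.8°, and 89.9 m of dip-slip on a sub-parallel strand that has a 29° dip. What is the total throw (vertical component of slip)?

141 m

throw_A = 241 × sin(23.8°) = 97.25 m
throw_B = 89.9 × sin(29°) = 43.58 m
total = 97.25 + 43.58 = 141 m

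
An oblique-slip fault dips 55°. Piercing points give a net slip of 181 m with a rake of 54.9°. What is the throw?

121 m

dip-slip = net slip × sin(rake) = 181 m × sin(54.9°) = 148.1 m
throw = dip-slip × sin(dip) = 148.1 × sin(55°) = 121 m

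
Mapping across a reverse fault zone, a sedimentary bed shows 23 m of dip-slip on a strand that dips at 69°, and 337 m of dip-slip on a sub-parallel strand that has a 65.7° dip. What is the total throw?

329 m

throw_A = 23 × sin(69°) = 21.47 m
throw_B = 337 × sin(65.7°) = 307.1 m
total = 21.47 + 307.1 = 329 m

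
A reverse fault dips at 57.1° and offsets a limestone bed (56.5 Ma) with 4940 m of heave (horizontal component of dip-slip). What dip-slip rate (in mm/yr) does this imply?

dip-slip = heave / cos(dip) = 4940 m / cos(57.1°) = 9095 m
rate = 9095 m / 56.5 Ma = 0.000161 m/yr = 0.161 mm/yr

0.161 mm/yr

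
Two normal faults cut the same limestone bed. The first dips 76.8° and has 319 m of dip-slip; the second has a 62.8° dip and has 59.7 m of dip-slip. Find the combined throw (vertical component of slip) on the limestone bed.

364 m

throw_A = 319 × sin(76.8°) = 310.6 m
throw_B = 59.7 × sin(62.8°) = 53.10 m
total = 310.6 + 53.10 = 364 m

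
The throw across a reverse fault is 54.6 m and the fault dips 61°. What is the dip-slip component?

dip-slip = throw / sin(dip) = 54.6 / sin(61°) = 62.4 m

62.4 m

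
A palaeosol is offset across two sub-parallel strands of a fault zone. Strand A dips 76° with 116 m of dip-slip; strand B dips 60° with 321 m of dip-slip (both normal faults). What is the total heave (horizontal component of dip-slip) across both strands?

heave_A = 116 × cos(76°) = 28.06 m
heave_B = 321 × cos(60°) = 160.5 m
total = 28.06 + 160.5 = 189 m

189 m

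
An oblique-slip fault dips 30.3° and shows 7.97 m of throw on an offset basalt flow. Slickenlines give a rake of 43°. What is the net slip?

23.2 m

dip-slip = throw / sin(dip) = 7.97 / sin(30.3°) = 15.80 m
net slip = dip-slip / sin(rake) = 15.80 / sin(43°) = 23.2 m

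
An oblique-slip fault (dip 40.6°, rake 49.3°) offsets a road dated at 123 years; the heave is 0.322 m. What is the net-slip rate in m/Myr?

dip-slip = heave / cos(dip) = 0.322 / cos(40.6°) = 0.4241 m
net slip = dip-slip / sin(rake) = 0.4241 / sin(49.3°) = 0.5594 m
rate = 0.5594 m / 123 years = 0.00455 m/yr = 4550 m/Myr

4550 m/Myr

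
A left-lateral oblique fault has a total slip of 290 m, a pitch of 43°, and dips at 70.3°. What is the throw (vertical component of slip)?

dip-slip = net slip × sin(rake) = 290 m × sin(43°) = 197.8 m
throw = dip-slip × sin(dip) = 197.8 × sin(70.3°) = 186 m

186 m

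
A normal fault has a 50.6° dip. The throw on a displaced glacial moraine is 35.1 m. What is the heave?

28.8 m

heave = throw / tan(dip) = 35.1 / tan(50.6°) = 28.8 m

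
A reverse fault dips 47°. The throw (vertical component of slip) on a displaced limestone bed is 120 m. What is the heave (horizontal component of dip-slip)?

112 m

heave = throw / tan(dip) = 120 / tan(47°) = 112 m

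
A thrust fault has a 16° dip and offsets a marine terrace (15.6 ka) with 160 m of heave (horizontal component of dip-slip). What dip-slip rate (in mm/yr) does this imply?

10.7 mm/yr

dip-slip = heave / cos(dip) = 160 m / cos(16°) = 166.4 m
rate = 166.4 m / 15.6 ka = 0.0107 m/yr = 10.7 mm/yr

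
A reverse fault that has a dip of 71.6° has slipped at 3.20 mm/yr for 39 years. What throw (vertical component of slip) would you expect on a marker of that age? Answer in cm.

dip-slip = rate × time = 3.20 mm/yr × 39 years = 0.1248 m
throw = dip-slip × sin(dip) = 0.1248 × sin(71.6°) = 0.118 m = 11.8 cm

11.8 cm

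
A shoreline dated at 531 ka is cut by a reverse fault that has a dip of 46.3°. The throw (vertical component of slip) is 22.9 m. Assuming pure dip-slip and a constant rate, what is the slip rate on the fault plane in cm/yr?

0.00597 cm/yr

dip-slip = throw / sin(dip) = 22.9 m / sin(46.3°) = 31.68 m
rate = 31.68 m / 531 ka = 0.0000597 m/yr = 0.00597 cm/yr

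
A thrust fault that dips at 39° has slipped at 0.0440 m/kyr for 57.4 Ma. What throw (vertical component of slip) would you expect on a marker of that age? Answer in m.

1590 m

dip-slip = rate × time = 0.0440 m/kyr × 57.4 Ma = 2526 m
throw = dip-slip × sin(dip) = 2526 × sin(39°) = 1590 m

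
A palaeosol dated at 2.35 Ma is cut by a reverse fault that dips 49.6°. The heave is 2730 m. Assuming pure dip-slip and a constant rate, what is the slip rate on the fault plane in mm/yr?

dip-slip = heave / cos(dip) = 2730 m / cos(49.6°) = 4212 m
rate = 4212 m / 2.35 Ma = 0.00179 m/yr = 1.79 mm/yr

1.79 mm/yr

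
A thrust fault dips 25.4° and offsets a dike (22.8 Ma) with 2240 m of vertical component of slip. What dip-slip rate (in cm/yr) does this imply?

0.0229 cm/yr

dip-slip = throw / sin(dip) = 2240 m / sin(25.4°) = 5222 m
rate = 5222 m / 22.8 Ma = 0.000229 m/yr = 0.0229 cm/yr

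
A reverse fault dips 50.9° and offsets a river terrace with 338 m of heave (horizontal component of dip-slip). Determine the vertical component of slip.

416 m

throw = heave × tan(dip) = 338 × tan(50.9°) = 416 m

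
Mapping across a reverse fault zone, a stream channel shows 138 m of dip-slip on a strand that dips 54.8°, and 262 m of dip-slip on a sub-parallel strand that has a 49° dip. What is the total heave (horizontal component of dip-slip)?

251 m

heave_A = 138 × cos(54.8°) = 79.55 m
heave_B = 262 × cos(49°) = 171.9 m
total = 79.55 + 171.9 = 251 m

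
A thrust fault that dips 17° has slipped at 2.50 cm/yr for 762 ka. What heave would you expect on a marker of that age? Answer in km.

18.2 km

dip-slip = rate × time = 2.50 cm/yr × 762 ka = 19050 m
heave = dip-slip × cos(dip) = 19050 × cos(17°) = 18200 m = 18.2 km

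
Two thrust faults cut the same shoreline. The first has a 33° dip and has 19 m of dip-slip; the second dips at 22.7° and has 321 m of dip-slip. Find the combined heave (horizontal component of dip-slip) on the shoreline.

312 m

heave_A = 19 × cos(33°) = 15.93 m
heave_B = 321 × cos(22.7°) = 296.1 m
total = 15.93 + 296.1 = 312 m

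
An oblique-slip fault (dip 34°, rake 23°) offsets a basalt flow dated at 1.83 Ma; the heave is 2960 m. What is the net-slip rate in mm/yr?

4.99 mm/yr

dip-slip = heave / cos(dip) = 2960 / cos(34°) = 3570 m
net slip = dip-slip / sin(rake) = 3570 / sin(23°) = 9138 m
rate = 9138 m / 1.83 Ma = 0.00499 m/yr = 4.99 mm/yr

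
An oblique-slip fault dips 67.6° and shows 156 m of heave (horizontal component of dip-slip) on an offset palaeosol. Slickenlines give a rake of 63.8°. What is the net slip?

dip-slip = heave / cos(dip) = 156 / cos(67.6°) = 409.4 m
net slip = dip-slip / sin(rake) = 409.4 / sin(63.8°) = 456 m

456 m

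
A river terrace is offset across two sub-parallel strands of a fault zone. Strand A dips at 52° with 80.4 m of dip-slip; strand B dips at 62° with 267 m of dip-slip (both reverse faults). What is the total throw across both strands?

throw_A = 80.4 × sin(52°) = 63.36 m
throw_B = 267 × sin(62°) = 235.7 m
total = 63.36 + 235.7 = 299 m

299 m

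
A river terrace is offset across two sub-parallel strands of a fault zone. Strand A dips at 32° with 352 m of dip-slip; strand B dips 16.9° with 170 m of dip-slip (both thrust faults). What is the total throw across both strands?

throw_A = 352 × sin(32°) = 186.5 m
throw_B = 170 × sin(16.9°) = 49.42 m
total = 186.5 + 49.42 = 236 m

236 m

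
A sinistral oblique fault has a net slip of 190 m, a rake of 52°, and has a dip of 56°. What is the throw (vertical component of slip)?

dip-slip = net slip × sin(rake) = 190 m × sin(52°) = 149.7 m
throw = dip-slip × sin(dip) = 149.7 × sin(56°) = 124 m

124 m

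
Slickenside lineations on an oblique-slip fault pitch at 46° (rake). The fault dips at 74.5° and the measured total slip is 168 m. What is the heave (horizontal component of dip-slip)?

32.3 m

dip-slip = net slip × sin(rake) = 168 m × sin(46°) = 120.8 m
heave = dip-slip × cos(dip) = 120.8 × cos(74.5°) = 32.3 m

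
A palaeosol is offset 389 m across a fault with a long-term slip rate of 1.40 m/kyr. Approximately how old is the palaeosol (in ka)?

278 ka

age = offset / rate = 389 m / (1.40 m/kyr) = 278000 yr = 278 ka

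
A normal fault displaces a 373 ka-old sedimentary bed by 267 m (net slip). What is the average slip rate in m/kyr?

rate = 267 m / 373 ka = 0.000716 m/yr = 0.716 m/kyr

0.716 m/kyr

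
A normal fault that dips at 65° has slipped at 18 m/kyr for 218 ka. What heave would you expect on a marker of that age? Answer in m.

dip-slip = rate × time = 18 m/kyr × 218 ka = 3924 m
heave = dip-slip × cos(dip) = 3924 × cos(65°) = 1660 m

1660 m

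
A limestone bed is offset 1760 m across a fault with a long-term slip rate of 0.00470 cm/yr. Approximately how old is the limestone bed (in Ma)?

age = offset / rate = 1760 m / (0.00470 cm/yr) = 3.74e+07 yr = 37.4 Ma

37.4 Ma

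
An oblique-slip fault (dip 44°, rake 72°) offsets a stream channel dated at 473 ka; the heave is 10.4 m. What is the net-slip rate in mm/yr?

dip-slip = heave / cos(dip) = 10.4 / cos(44°) = 14.46 m
net slip = dip-slip / sin(rake) = 14.46 / sin(72°) = 15.20 m
rate = 15.20 m / 473 ka = 0.0000321 m/yr = 0.0321 mm/yr

0.0321 mm/yr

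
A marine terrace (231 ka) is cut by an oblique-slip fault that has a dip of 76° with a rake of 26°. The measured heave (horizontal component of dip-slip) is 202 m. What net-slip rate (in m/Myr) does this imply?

8250 m/Myr

dip-slip = heave / cos(dip) = 202 / cos(76°) = 835 m
net slip = dip-slip / sin(rake) = 835 / sin(26°) = 1905 m
rate = 1905 m / 231 ka = 0.00825 m/yr = 8250 m/Myr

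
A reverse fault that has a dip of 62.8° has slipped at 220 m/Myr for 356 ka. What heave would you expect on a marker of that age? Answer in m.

35.8 m

dip-slip = rate × time = 220 m/Myr × 356 ka = 78.32 m
heave = dip-slip × cos(dip) = 78.32 × cos(62.8°) = 35.8 m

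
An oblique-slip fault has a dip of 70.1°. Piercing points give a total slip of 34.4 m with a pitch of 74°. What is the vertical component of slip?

dip-slip = net slip × sin(rake) = 34.4 m × sin(74°) = 33.07 m
throw = dip-slip × sin(dip) = 33.07 × sin(70.1°) = 31.1 m

31.1 m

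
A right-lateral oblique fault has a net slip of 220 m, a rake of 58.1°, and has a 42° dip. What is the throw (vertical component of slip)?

dip-slip = net slip × sin(rake) = 220 m × sin(58.1°) = 186.8 m
throw = dip-slip × sin(dip) = 186.8 × sin(42°) = 125 m

125 m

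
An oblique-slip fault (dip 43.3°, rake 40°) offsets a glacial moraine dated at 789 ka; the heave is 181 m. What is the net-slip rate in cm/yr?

0.0490 cm/yr

dip-slip = heave / cos(dip) = 181 / cos(43.3°) = 248.7 m
net slip = dip-slip / sin(rake) = 248.7 / sin(40°) = 386.9 m
rate = 386.9 m / 789 ka = 0.000490 m/yr = 0.0490 cm/yr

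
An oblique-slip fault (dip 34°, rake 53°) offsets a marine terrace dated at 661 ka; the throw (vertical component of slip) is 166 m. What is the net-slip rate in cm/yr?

0.0562 cm/yr

dip-slip = throw / sin(dip) = 166 / sin(34°) = 296.9 m
net slip = dip-slip / sin(rake) = 296.9 / sin(53°) = 371.7 m
rate = 371.7 m / 661 ka = 0.000562 m/yr = 0.0562 cm/yr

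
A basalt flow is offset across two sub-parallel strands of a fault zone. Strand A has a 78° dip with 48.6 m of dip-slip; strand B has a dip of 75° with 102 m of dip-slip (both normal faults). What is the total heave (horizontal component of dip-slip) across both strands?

36.5 m

heave_A = 48.6 × cos(78°) = 10.10 m
heave_B = 102 × cos(75°) = 26.40 m
total = 10.10 + 26.40 = 36.5 m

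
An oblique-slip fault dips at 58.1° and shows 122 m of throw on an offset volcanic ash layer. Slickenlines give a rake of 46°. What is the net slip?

dip-slip = throw / sin(dip) = 122 / sin(58.1°) = 143.7 m
net slip = dip-slip / sin(rake) = 143.7 / sin(46°) = 200 m

200 m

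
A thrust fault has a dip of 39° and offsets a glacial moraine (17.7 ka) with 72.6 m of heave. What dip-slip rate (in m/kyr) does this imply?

dip-slip = heave / cos(dip) = 72.6 m / cos(39°) = 93.42 m
rate = 93.42 m / 17.7 ka = 0.00528 m/yr = 5.28 m/kyr

5.28 m/kyr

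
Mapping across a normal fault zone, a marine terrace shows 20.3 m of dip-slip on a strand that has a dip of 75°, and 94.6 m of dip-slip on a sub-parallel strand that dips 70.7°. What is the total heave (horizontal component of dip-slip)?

36.5 m

heave_A = 20.3 × cos(75°) = 5.254 m
heave_B = 94.6 × cos(70.7°) = 31.27 m
total = 5.254 + 31.27 = 36.5 m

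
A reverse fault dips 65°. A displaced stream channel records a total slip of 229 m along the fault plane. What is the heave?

96.8 m

heave = dip-slip × cos(dip) = 229 m × cos(65°) = 96.8 m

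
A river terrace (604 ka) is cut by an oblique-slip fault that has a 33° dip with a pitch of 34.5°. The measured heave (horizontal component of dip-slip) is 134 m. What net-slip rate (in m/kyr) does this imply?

dip-slip = heave / cos(dip) = 134 / cos(33°) = 159.8 m
net slip = dip-slip / sin(rake) = 159.8 / sin(34.5°) = 282.1 m
rate = 282.1 m / 604 ka = 0.000467 m/yr = 0.467 m/kyr

0.467 m/kyr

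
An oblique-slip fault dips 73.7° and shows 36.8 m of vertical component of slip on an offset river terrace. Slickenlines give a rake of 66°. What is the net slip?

dip-slip = throw / sin(dip) = 36.8 / sin(73.7°) = 38.34 m
net slip = dip-slip / sin(rake) = 38.34 / sin(66°) = 42 m

42 m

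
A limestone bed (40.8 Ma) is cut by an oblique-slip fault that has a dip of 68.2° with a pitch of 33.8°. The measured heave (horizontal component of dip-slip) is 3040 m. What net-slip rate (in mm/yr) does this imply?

0.361 mm/yr

dip-slip = heave / cos(dip) = 3040 / cos(68.2°) = 8186 m
net slip = dip-slip / sin(rake) = 8186 / sin(33.8°) = 14720 m
rate = 14720 m / 40.8 Ma = 0.000361 m/yr = 0.361 mm/yr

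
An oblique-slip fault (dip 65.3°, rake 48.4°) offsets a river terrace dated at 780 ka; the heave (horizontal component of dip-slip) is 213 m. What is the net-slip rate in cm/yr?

dip-slip = heave / cos(dip) = 213 / cos(65.3°) = 509.7 m
net slip = dip-slip / sin(rake) = 509.7 / sin(48.4°) = 681.6 m
rate = 681.6 m / 780 ka = 0.000874 m/yr = 0.0874 cm/yr

0.0874 cm/yr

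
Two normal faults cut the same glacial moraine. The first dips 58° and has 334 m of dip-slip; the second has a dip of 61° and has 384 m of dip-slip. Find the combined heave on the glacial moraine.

363 m

heave_A = 334 × cos(58°) = 177 m
heave_B = 384 × cos(61°) = 186.2 m
total = 177 + 186.2 = 363 m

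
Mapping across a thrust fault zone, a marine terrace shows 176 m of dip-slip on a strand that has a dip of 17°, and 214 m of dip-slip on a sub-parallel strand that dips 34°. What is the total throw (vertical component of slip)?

171 m

throw_A = 176 × sin(17°) = 51.46 m
throw_B = 214 × sin(34°) = 119.7 m
total = 51.46 + 119.7 = 171 m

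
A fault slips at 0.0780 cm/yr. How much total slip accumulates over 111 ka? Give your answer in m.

slip = rate × time = 0.0780 cm/yr × 111 ka = 86.6 m

86.6 m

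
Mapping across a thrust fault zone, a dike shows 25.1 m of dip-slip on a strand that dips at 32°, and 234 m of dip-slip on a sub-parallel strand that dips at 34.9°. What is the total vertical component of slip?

throw_A = 25.1 × sin(32°) = 13.30 m
throw_B = 234 × sin(34.9°) = 133.9 m
total = 13.30 + 133.9 = 147 m

147 m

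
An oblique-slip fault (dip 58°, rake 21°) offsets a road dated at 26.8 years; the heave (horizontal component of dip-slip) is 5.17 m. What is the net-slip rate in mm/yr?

1020 mm/yr

dip-slip = heave / cos(dip) = 5.17 / cos(58°) = 9.756 m
net slip = dip-slip / sin(rake) = 9.756 / sin(21°) = 27.22 m
rate = 27.22 m / 26.8 years = 1.02 m/yr = 1020 mm/yr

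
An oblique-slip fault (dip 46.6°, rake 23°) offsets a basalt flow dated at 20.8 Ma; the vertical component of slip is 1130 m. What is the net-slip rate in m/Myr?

191 m/Myr

dip-slip = throw / sin(dip) = 1130 / sin(46.6°) = 1555 m
net slip = dip-slip / sin(rake) = 1555 / sin(23°) = 3980 m
rate = 3980 m / 20.8 Ma = 0.000191 m/yr = 191 m/Myr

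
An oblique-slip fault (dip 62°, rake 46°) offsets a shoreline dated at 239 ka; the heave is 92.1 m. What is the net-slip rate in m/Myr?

1140 m/Myr

dip-slip = heave / cos(dip) = 92.1 / cos(62°) = 196.2 m
net slip = dip-slip / sin(rake) = 196.2 / sin(46°) = 272.7 m
rate = 272.7 m / 239 ka = 0.00114 m/yr = 1140 m/Myr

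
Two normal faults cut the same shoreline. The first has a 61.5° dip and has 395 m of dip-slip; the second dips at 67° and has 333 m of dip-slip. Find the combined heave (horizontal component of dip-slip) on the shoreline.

319 m

heave_A = 395 × cos(61.5°) = 188.5 m
heave_B = 333 × cos(67°) = 130.1 m
total = 188.5 + 130.1 = 319 m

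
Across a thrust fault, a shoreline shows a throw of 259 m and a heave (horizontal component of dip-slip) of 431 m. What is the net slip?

503 m

net slip = √(throw² + heave²) = √(259² + 431²) = 503 m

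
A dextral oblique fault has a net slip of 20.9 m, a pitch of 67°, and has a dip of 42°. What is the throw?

dip-slip = net slip × sin(rake) = 20.9 m × sin(67°) = 19.24 m
throw = dip-slip × sin(dip) = 19.24 × sin(42°) = 12.9 m

12.9 m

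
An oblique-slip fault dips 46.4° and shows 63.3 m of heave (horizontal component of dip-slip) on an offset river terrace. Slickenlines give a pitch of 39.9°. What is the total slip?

dip-slip = heave / cos(dip) = 63.3 / cos(46.4°) = 91.79 m
net slip = dip-slip / sin(rake) = 91.79 / sin(39.9°) = 143 m

143 m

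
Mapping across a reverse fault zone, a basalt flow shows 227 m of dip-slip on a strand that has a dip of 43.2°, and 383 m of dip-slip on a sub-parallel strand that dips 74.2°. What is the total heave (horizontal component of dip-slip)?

heave_A = 227 × cos(43.2°) = 165.5 m
heave_B = 383 × cos(74.2°) = 104.3 m
total = 165.5 + 104.3 = 270 m

270 m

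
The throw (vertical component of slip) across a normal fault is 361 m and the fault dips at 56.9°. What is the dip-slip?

431 m

dip-slip = throw / sin(dip) = 361 / sin(56.9°) = 431 m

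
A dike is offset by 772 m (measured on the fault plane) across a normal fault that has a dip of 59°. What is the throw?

throw = dip-slip × sin(dip) = 772 m × sin(59°) = 662 m

662 m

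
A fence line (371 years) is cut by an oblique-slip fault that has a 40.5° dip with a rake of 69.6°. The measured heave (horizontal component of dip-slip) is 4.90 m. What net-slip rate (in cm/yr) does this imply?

1.85 cm/yr

dip-slip = heave / cos(dip) = 4.90 / cos(40.5°) = 6.444 m
net slip = dip-slip / sin(rake) = 6.444 / sin(69.6°) = 6.875 m
rate = 6.875 m / 371 years = 0.0185 m/yr = 1.85 cm/yr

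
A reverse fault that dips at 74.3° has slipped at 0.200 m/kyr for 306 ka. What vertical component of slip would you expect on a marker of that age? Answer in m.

58.9 m

dip-slip = rate × time = 0.200 m/kyr × 306 ka = 61.20 m
throw = dip-slip × sin(dip) = 61.20 × sin(74.3°) = 58.9 m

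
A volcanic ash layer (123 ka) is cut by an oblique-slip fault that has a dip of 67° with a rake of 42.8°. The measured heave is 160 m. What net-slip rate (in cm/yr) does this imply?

0.490 cm/yr

dip-slip = heave / cos(dip) = 160 / cos(67°) = 409.5 m
net slip = dip-slip / sin(rake) = 409.5 / sin(42.8°) = 602.7 m
rate = 602.7 m / 123 ka = 0.00490 m/yr = 0.490 cm/yr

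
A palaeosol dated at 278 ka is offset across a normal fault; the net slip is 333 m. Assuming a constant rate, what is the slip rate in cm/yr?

0.120 cm/yr

rate = 333 m / 278 ka = 0.00120 m/yr = 0.120 cm/yr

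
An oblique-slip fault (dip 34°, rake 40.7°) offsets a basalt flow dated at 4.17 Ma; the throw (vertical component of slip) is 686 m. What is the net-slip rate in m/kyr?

dip-slip = throw / sin(dip) = 686 / sin(34°) = 1227 m
net slip = dip-slip / sin(rake) = 1227 / sin(40.7°) = 1881 m
rate = 1881 m / 4.17 Ma = 0.000451 m/yr = 0.451 m/kyr

0.451 m/kyr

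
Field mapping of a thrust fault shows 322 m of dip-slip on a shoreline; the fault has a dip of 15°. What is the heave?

heave = dip-slip × cos(dip) = 322 m × cos(15°) = 311 m

311 m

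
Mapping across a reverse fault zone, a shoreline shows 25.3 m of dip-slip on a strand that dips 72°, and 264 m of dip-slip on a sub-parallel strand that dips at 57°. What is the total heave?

152 m

heave_A = 25.3 × cos(72°) = 7.818 m
heave_B = 264 × cos(57°) = 143.8 m
total = 7.818 + 143.8 = 152 m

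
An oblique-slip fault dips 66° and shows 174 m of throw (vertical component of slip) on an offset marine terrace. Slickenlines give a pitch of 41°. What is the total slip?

290 m

dip-slip = throw / sin(dip) = 174 / sin(66°) = 190.5 m
net slip = dip-slip / sin(rake) = 190.5 / sin(41°) = 290 m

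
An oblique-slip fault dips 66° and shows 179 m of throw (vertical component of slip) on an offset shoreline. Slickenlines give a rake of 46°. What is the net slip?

dip-slip = throw / sin(dip) = 179 / sin(66°) = 195.9 m
net slip = dip-slip / sin(rake) = 195.9 / sin(46°) = 272 m

272 m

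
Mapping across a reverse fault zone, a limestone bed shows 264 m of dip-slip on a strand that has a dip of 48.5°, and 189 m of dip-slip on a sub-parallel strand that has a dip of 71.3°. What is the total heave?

236 m

heave_A = 264 × cos(48.5°) = 174.9 m
heave_B = 189 × cos(71.3°) = 60.60 m
total = 174.9 + 60.60 = 236 m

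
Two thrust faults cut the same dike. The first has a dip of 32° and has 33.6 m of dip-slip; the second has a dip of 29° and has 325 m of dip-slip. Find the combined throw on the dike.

175 m

throw_A = 33.6 × sin(32°) = 17.81 m
throw_B = 325 × sin(29°) = 157.6 m
total = 17.81 + 157.6 = 175 m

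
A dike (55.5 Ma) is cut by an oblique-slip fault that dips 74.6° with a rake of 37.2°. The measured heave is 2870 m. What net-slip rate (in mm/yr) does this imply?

dip-slip = heave / cos(dip) = 2870 / cos(74.6°) = 10810 m
net slip = dip-slip / sin(rake) = 10810 / sin(37.2°) = 17880 m
rate = 17880 m / 55.5 Ma = 0.000322 m/yr = 0.322 mm/yr

0.322 mm/yr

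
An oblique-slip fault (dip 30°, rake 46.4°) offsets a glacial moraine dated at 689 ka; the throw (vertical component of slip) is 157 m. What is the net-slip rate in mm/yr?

dip-slip = throw / sin(dip) = 157 / sin(30°) = 314 m
net slip = dip-slip / sin(rake) = 314 / sin(46.4°) = 433.6 m
rate = 433.6 m / 689 ka = 0.000629 m/yr = 0.629 mm/yr

0.629 mm/yr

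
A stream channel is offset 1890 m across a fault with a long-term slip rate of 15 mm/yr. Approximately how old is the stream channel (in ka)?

age = offset / rate = 1890 m / (15 mm/yr) = 126000 yr = 126 ka

126 ka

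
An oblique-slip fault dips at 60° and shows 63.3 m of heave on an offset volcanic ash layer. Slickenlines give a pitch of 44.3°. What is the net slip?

181 m

dip-slip = heave / cos(dip) = 63.3 / cos(60°) = 126.6 m
net slip = dip-slip / sin(rake) = 126.6 / sin(44.3°) = 181 m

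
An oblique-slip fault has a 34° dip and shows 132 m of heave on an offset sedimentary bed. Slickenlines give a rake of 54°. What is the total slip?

dip-slip = heave / cos(dip) = 132 / cos(34°) = 159.2 m
net slip = dip-slip / sin(rake) = 159.2 / sin(54°) = 197 m

197 m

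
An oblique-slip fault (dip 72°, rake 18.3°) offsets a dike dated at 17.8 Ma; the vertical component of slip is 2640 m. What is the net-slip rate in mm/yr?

dip-slip = throw / sin(dip) = 2640 / sin(72°) = 2776 m
net slip = dip-slip / sin(rake) = 2776 / sin(18.3°) = 8841 m
rate = 8841 m / 17.8 Ma = 0.000497 m/yr = 0.497 mm/yr

0.497 mm/yr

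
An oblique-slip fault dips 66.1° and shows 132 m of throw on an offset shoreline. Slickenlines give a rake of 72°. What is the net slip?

152 m

dip-slip = throw / sin(dip) = 132 / sin(66.1°) = 144.4 m
net slip = dip-slip / sin(rake) = 144.4 / sin(72°) = 152 m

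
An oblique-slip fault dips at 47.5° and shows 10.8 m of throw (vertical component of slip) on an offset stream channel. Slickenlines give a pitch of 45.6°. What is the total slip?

dip-slip = throw / sin(dip) = 10.8 / sin(47.5°) = 14.65 m
net slip = dip-slip / sin(rake) = 14.65 / sin(45.6°) = 20.5 m

20.5 m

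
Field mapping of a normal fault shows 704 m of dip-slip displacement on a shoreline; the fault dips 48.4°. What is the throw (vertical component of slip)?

526 m

throw = dip-slip × sin(dip) = 704 m × sin(48.4°) = 526 m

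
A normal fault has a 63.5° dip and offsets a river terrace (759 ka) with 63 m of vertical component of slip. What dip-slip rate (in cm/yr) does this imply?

0.00927 cm/yr

dip-slip = throw / sin(dip) = 63 m / sin(63.5°) = 70.40 m
rate = 70.40 m / 759 ka = 0.0000927 m/yr = 0.00927 cm/yr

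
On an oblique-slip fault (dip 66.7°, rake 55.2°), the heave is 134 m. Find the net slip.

dip-slip = heave / cos(dip) = 134 / cos(66.7°) = 338.8 m
net slip = dip-slip / sin(rake) = 338.8 / sin(55.2°) = 413 m

413 m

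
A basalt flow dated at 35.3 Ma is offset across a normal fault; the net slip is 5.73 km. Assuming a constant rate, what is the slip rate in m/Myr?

162 m/Myr

rate = 5.73 km / 35.3 Ma = 0.000162 m/yr = 162 m/Myr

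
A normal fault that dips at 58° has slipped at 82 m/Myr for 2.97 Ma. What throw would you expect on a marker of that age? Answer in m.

207 m

dip-slip = rate × time = 82 m/Myr × 2.97 Ma = 243.5 m
throw = dip-slip × sin(dip) = 243.5 × sin(58°) = 207 m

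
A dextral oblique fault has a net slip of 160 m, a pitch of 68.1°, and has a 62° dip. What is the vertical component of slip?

131 m

dip-slip = net slip × sin(rake) = 160 m × sin(68.1°) = 148.5 m
throw = dip-slip × sin(dip) = 148.5 × sin(62°) = 131 m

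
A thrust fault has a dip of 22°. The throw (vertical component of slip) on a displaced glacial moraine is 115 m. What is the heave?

heave = throw / tan(dip) = 115 / tan(22°) = 285 m

285 m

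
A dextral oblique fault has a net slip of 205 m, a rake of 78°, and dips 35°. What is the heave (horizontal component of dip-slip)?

164 m

dip-slip = net slip × sin(rake) = 205 m × sin(78°) = 200.5 m
heave = dip-slip × cos(dip) = 200.5 × cos(35°) = 164 m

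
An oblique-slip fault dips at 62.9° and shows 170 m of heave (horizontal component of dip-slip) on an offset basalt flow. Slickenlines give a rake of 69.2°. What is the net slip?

399 m

dip-slip = heave / cos(dip) = 170 / cos(62.9°) = 373.2 m
net slip = dip-slip / sin(rake) = 373.2 / sin(69.2°) = 399 m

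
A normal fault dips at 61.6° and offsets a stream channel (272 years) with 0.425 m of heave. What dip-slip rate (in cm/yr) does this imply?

dip-slip = heave / cos(dip) = 0.425 m / cos(61.6°) = 0.8936 m
rate = 0.8936 m / 272 years = 0.00329 m/yr = 0.329 cm/yr

0.329 cm/yr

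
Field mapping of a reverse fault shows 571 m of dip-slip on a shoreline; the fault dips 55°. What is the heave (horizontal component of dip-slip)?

heave = dip-slip × cos(dip) = 571 m × cos(55°) = 328 m

328 m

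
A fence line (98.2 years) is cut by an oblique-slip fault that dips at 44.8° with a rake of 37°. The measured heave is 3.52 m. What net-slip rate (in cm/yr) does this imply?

dip-slip = heave / cos(dip) = 3.52 / cos(44.8°) = 4.961 m
net slip = dip-slip / sin(rake) = 4.961 / sin(37°) = 8.243 m
rate = 8.243 m / 98.2 years = 0.0839 m/yr = 8.39 cm/yr

8.39 cm/yr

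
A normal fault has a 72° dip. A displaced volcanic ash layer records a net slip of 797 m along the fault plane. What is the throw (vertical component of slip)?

758 m

throw = dip-slip × sin(dip) = 797 m × sin(72°) = 758 m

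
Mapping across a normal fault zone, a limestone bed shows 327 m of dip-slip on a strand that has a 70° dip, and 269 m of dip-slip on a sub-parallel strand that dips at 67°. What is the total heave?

heave_A = 327 × cos(70°) = 111.8 m
heave_B = 269 × cos(67°) = 105.1 m
total = 111.8 + 105.1 = 217 m

217 m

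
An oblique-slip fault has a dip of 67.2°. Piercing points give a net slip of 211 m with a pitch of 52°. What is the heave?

64.4 m

dip-slip = net slip × sin(rake) = 211 m × sin(52°) = 166.3 m
heave = dip-slip × cos(dip) = 166.3 × cos(67.2°) = 64.4 m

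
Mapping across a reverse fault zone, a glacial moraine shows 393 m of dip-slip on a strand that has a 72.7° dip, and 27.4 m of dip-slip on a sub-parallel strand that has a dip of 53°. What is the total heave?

heave_A = 393 × cos(72.7°) = 116.9 m
heave_B = 27.4 × cos(53°) = 16.49 m
total = 116.9 + 16.49 = 133 m

133 m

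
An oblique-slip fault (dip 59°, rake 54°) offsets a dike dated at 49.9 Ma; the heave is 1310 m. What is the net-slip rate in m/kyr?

0.0630 m/kyr

dip-slip = heave / cos(dip) = 1310 / cos(59°) = 2544 m
net slip = dip-slip / sin(rake) = 2544 / sin(54°) = 3144 m
rate = 3144 m / 49.9 Ma = 0.0000630 m/yr = 0.0630 m/kyr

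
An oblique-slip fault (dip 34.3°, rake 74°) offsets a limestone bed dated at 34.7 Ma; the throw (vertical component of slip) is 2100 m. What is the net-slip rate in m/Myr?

dip-slip = throw / sin(dip) = 2100 / sin(34.3°) = 3727 m
net slip = dip-slip / sin(rake) = 3727 / sin(74°) = 3877 m
rate = 3877 m / 34.7 Ma = 0.000112 m/yr = 112 m/Myr

112 m/Myr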